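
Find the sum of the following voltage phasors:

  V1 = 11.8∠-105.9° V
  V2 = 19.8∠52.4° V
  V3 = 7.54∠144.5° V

Step 1 — Convert each phasor to rectangular form:
  V1 = 11.8·(cos(-105.9°) + j·sin(-105.9°)) = -3.233 - j11.35 V
  V2 = 19.8·(cos(52.4°) + j·sin(52.4°)) = 12.08 + j15.69 V
  V3 = 7.54·(cos(144.5°) + j·sin(144.5°)) = -6.138 + j4.379 V
Step 2 — Sum components: V_total = 2.71 + j8.717 V.
Step 3 — Convert to polar: |V_total| = 9.129 V, ∠V_total = 72.7°.

V_total = 9.129∠72.7° V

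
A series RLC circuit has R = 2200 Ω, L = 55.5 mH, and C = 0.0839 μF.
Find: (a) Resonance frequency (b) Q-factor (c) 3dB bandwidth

Step 1 — Resonance: ω₀ = 1/√(LC) = 1/√(0.0555·8.39e-08) = 1.465e+04 rad/s.
Step 2 — f₀ = ω₀/(2π) = 2332 Hz.
Step 3 — Series Q: Q = ω₀L/R = 1.465e+04·0.0555/2200 = 0.3697.
Step 4 — Bandwidth: Δω = ω₀/Q = 3.964e+04 rad/s; BW = Δω/(2π) = 6309 Hz.

(a) f₀ = 2332 Hz  (b) Q = 0.3697  (c) BW = 6309 Hz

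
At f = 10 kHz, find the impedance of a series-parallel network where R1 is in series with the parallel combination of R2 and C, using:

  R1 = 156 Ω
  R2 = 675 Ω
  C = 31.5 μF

Step 1 — Angular frequency: ω = 2π·f = 2π·1e+04 = 6.283e+04 rad/s.
Step 2 — Component impedances:
  R1: Z = R = 156 Ω
  R2: Z = R = 675 Ω
  C: Z = 1/(jωC) = -j/(ω·C) = 0 - j0.5053 Ω
Step 3 — Parallel branch: R2 || C = 1/(1/R2 + 1/C) = 0.0003782 - j0.5053 Ω.
Step 4 — Series with R1: Z_total = R1 + (R2 || C) = 156 - j0.5053 Ω = 156∠-0.2° Ω.

Z = 156 - j0.5053 Ω = 156∠-0.2° Ω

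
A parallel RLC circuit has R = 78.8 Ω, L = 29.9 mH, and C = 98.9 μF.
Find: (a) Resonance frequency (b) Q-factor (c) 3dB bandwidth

Step 1 — Resonance: ω₀ = 1/√(LC) = 1/√(0.0299·9.89e-05) = 581.5 rad/s.
Step 2 — f₀ = ω₀/(2π) = 92.55 Hz.
Step 3 — Parallel Q: Q = R/(ω₀L) = 78.8/(581.5·0.0299) = 4.532.
Step 4 — Bandwidth: Δω = ω₀/Q = 128.3 rad/s; BW = Δω/(2π) = 20.42 Hz.

(a) f₀ = 92.55 Hz  (b) Q = 4.532  (c) BW = 20.42 Hz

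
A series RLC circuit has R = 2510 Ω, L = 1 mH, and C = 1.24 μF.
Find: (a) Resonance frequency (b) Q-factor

Step 1 — Resonance condition Im(Z)=0 gives ω₀ = 1/√(LC).
Step 2 — ω₀ = 1/√(0.001·1.24e-06) = 2.84e+04 rad/s.
Step 3 — f₀ = ω₀/(2π) = 4520 Hz.
Step 4 — Series Q: Q = ω₀L/R = 2.84e+04·0.001/2510 = 0.01131.

(a) f₀ = 4520 Hz  (b) Q = 0.01131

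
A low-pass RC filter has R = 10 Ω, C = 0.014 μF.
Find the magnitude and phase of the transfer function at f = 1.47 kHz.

Step 1 — Angular frequency: ω = 2π·1470 = 9236 rad/s.
Step 2 — Transfer function: H(jω) = 1/(1 + jωRC).
Step 3 — Denominator: 1 + jωRC = 1 + j·9236·10·1.4e-08 = 1 + j0.001293.
Step 4 — H = 1 - j0.001293.
Step 5 — Magnitude: |H| = 1 (-0.0 dB); phase: φ = -0.1°.

|H| = 1 (-0.0 dB), φ = -0.1°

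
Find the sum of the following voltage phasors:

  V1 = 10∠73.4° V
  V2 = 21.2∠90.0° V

Step 1 — Convert each phasor to rectangular form:
  V1 = 10·(cos(73.4°) + j·sin(73.4°)) = 2.857 + j9.583 V
  V2 = 21.2·(cos(90.0°) + j·sin(90.0°)) = 0 + j21.2 V
Step 2 — Sum components: V_total = 2.857 + j30.78 V.
Step 3 — Convert to polar: |V_total| = 30.92 V, ∠V_total = 84.7°.

V_total = 30.92∠84.7° V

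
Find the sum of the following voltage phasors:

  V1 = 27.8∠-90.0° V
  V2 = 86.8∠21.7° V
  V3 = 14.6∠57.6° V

Step 1 — Convert each phasor to rectangular form:
  V1 = 27.8·(cos(-90.0°) + j·sin(-90.0°)) = 0 - j27.8 V
  V2 = 86.8·(cos(21.7°) + j·sin(21.7°)) = 80.65 + j32.09 V
  V3 = 14.6·(cos(57.6°) + j·sin(57.6°)) = 7.823 + j12.33 V
Step 2 — Sum components: V_total = 88.47 + j16.62 V.
Step 3 — Convert to polar: |V_total| = 90.02 V, ∠V_total = 10.6°.

V_total = 90.02∠10.6° V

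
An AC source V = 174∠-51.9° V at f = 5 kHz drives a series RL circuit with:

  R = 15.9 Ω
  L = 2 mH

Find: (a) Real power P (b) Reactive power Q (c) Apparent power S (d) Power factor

Step 1 — Angular frequency: ω = 2π·f = 2π·5000 = 3.142e+04 rad/s.
Step 2 — Component impedances:
  R: Z = R = 15.9 Ω
  L: Z = jωL = j·3.142e+04·0.002 = 0 + j62.83 Ω
Step 3 — Series combination: Z_total = R + L = 15.9 + j62.83 Ω = 64.81∠75.8° Ω.
Step 4 — Source phasor: V = 174∠-51.9° V = 107.4 - j136.9 V.
Step 5 — Current: I = V / Z = -1.642 - j2.124 A = 2.685∠-127.7° A.
Step 6 — Complex power: S = V·I* = 114.6 + j452.9 VA.
Step 7 — Real power: P = Re(S) = 114.6 W.
Step 8 — Reactive power: Q = Im(S) = 452.9 VAR.
Step 9 — Apparent power: |S| = 467.1 VA.
Step 10 — Power factor: PF = P/|S| = 0.2453 (lagging).

(a) P = 114.6 W  (b) Q = 452.9 VAR  (c) S = 467.1 VA  (d) PF = 0.2453 (lagging)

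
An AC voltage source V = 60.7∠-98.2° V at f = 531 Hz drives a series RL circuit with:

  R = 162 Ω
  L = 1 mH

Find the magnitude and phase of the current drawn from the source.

Step 1 — Angular frequency: ω = 2π·f = 2π·531 = 3336 rad/s.
Step 2 — Component impedances:
  R: Z = R = 162 Ω
  L: Z = jωL = j·3336·0.001 = 0 + j3.336 Ω
Step 3 — Series combination: Z_total = R + L = 162 + j3.336 Ω = 162∠1.2° Ω.
Step 4 — Source phasor: V = 60.7∠-98.2° V = -8.658 - j60.08 V.
Step 5 — Ohm's law: I = V / Z_total = (-8.658 - j60.08) / (162 + j3.336) = -0.06105 - j0.3696 A.
Step 6 — Convert to polar: |I| = 0.3746 A, ∠I = -99.4°.

I = 0.3746∠-99.4° A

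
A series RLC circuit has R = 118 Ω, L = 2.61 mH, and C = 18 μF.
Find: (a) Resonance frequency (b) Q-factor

Step 1 — Resonance condition Im(Z)=0 gives ω₀ = 1/√(LC).
Step 2 — ω₀ = 1/√(0.00261·1.8e-05) = 4614 rad/s.
Step 3 — f₀ = ω₀/(2π) = 734.3 Hz.
Step 4 — Series Q: Q = ω₀L/R = 4614·0.00261/118 = 0.102.

(a) f₀ = 734.3 Hz  (b) Q = 0.102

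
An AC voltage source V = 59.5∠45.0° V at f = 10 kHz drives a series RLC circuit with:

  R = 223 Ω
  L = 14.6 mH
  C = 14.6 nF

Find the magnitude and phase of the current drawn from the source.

Step 1 — Angular frequency: ω = 2π·f = 2π·1e+04 = 6.283e+04 rad/s.
Step 2 — Component impedances:
  R: Z = R = 223 Ω
  L: Z = jωL = j·6.283e+04·0.0146 = 0 + j917.3 Ω
  C: Z = 1/(jωC) = -j/(ω·C) = 0 - j1090 Ω
Step 3 — Series combination: Z_total = R + L + C = 223 - j172.8 Ω = 282.1∠-37.8° Ω.
Step 4 — Source phasor: V = 59.5∠45.0° V = 42.07 + j42.07 V.
Step 5 — Ohm's law: I = V / Z_total = (42.07 + j42.07) / (223 - j172.8) = 0.02656 + j0.2092 A.
Step 6 — Convert to polar: |I| = 0.2109 A, ∠I = 82.8°.

I = 0.2109∠82.8° A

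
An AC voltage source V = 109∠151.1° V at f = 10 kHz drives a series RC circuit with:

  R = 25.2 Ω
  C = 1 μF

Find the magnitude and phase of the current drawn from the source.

Step 1 — Angular frequency: ω = 2π·f = 2π·1e+04 = 6.283e+04 rad/s.
Step 2 — Component impedances:
  R: Z = R = 25.2 Ω
  C: Z = 1/(jωC) = -j/(ω·C) = 0 - j15.92 Ω
Step 3 — Series combination: Z_total = R + C = 25.2 - j15.92 Ω = 29.81∠-32.3° Ω.
Step 4 — Source phasor: V = 109∠151.1° V = -95.43 + j52.68 V.
Step 5 — Ohm's law: I = V / Z_total = (-95.43 + j52.68) / (25.2 - j15.92) = -3.651 - j0.2153 A.
Step 6 — Convert to polar: |I| = 3.657 A, ∠I = -176.6°.

I = 3.657∠-176.6° A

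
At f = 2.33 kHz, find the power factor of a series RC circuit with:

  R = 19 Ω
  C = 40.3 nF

Step 1 — Angular frequency: ω = 2π·f = 2π·2330 = 1.464e+04 rad/s.
Step 2 — Component impedances:
  R: Z = R = 19 Ω
  C: Z = 1/(jωC) = -j/(ω·C) = 0 - j1695 Ω
Step 3 — Series combination: Z_total = R + C = 19 - j1695 Ω = 1695∠-89.4° Ω.
Step 4 — Power factor: PF = cos(φ) = Re(Z)/|Z| = 19/1695 = 0.01121.
Step 5 — Type: Im(Z) = -1695 ⇒ leading (phase φ = -89.4°).

PF = 0.01121 (leading, φ = -89.4°)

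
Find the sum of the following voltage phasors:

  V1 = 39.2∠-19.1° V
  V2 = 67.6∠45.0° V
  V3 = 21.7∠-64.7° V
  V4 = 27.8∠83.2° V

Step 1 — Convert each phasor to rectangular form:
  V1 = 39.2·(cos(-19.1°) + j·sin(-19.1°)) = 37.04 - j12.83 V
  V2 = 67.6·(cos(45.0°) + j·sin(45.0°)) = 47.8 + j47.8 V
  V3 = 21.7·(cos(-64.7°) + j·sin(-64.7°)) = 9.274 - j19.62 V
  V4 = 27.8·(cos(83.2°) + j·sin(83.2°)) = 3.292 + j27.6 V
Step 2 — Sum components: V_total = 97.41 + j42.96 V.
Step 3 — Convert to polar: |V_total| = 106.5 V, ∠V_total = 23.8°.

V_total = 106.5∠23.8° V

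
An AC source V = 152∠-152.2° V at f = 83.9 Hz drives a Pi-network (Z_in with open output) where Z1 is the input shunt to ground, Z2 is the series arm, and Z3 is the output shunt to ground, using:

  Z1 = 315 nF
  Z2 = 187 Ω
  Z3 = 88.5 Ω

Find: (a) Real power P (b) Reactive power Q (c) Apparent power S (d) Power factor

Step 1 — Angular frequency: ω = 2π·f = 2π·83.9 = 527.2 rad/s.
Step 2 — Component impedances:
  Z1: Z = 1/(jωC) = -j/(ω·C) = 0 - j6022 Ω
  Z2: Z = R = 187 Ω
  Z3: Z = R = 88.5 Ω
Step 3 — With open output, the series arm Z2 and the output shunt Z3 appear in series to ground: Z2 + Z3 = 275.5 Ω.
Step 4 — Parallel with input shunt Z1: Z_in = Z1 || (Z2 + Z3) = 274.9 - j12.58 Ω = 275.2∠-2.6° Ω.
Step 5 — Source phasor: V = 152∠-152.2° V = -134.5 - j70.89 V.
Step 6 — Current: I = V / Z = -0.4763 - j0.2796 A = 0.5523∠-149.6° A.
Step 7 — Complex power: S = V·I* = 83.86 - j3.837 VA.
Step 8 — Real power: P = Re(S) = 83.86 W.
Step 9 — Reactive power: Q = Im(S) = -3.837 VAR.
Step 10 — Apparent power: |S| = 83.95 VA.
Step 11 — Power factor: PF = P/|S| = 0.999 (leading).

(a) P = 83.86 W  (b) Q = -3.837 VAR  (c) S = 83.95 VA  (d) PF = 0.999 (leading)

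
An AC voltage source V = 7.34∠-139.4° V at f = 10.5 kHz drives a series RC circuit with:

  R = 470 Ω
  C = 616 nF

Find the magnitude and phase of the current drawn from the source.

Step 1 — Angular frequency: ω = 2π·f = 2π·1.05e+04 = 6.597e+04 rad/s.
Step 2 — Component impedances:
  R: Z = R = 470 Ω
  C: Z = 1/(jωC) = -j/(ω·C) = 0 - j24.61 Ω
Step 3 — Series combination: Z_total = R + C = 470 - j24.61 Ω = 470.6∠-3.0° Ω.
Step 4 — Source phasor: V = 7.34∠-139.4° V = -5.573 - j4.777 V.
Step 5 — Ohm's law: I = V / Z_total = (-5.573 - j4.777) / (470 - j24.61) = -0.01129 - j0.01075 A.
Step 6 — Convert to polar: |I| = 0.0156 A, ∠I = -136.4°.

I = 0.0156∠-136.4° A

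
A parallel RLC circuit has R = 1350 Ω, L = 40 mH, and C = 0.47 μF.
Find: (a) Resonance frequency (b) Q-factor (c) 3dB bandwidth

Step 1 — Resonance: ω₀ = 1/√(LC) = 1/√(0.04·4.7e-07) = 7293 rad/s.
Step 2 — f₀ = ω₀/(2π) = 1161 Hz.
Step 3 — Parallel Q: Q = R/(ω₀L) = 1350/(7293·0.04) = 4.628.
Step 4 — Bandwidth: Δω = ω₀/Q = 1576 rad/s; BW = Δω/(2π) = 250.8 Hz.

(a) f₀ = 1161 Hz  (b) Q = 4.628  (c) BW = 250.8 Hz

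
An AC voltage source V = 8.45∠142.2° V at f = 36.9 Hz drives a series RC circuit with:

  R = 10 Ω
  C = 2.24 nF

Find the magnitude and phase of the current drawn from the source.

Step 1 — Angular frequency: ω = 2π·f = 2π·36.9 = 231.8 rad/s.
Step 2 — Component impedances:
  R: Z = R = 10 Ω
  C: Z = 1/(jωC) = -j/(ω·C) = 0 - j1.926e+06 Ω
Step 3 — Series combination: Z_total = R + C = 10 - j1.926e+06 Ω = 1.926e+06∠-90.0° Ω.
Step 4 — Source phasor: V = 8.45∠142.2° V = -6.677 + j5.179 V.
Step 5 — Ohm's law: I = V / Z_total = (-6.677 + j5.179) / (10 - j1.926e+06) = -2.69e-06 - j3.468e-06 A.
Step 6 — Convert to polar: |I| = 4.388e-06 A, ∠I = -127.8°.

I = 4.388e-06∠-127.8° A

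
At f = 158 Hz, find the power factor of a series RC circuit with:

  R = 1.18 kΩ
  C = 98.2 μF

Step 1 — Angular frequency: ω = 2π·f = 2π·158 = 992.7 rad/s.
Step 2 — Component impedances:
  R: Z = R = 1180 Ω
  C: Z = 1/(jωC) = -j/(ω·C) = 0 - j10.26 Ω
Step 3 — Series combination: Z_total = R + C = 1180 - j10.26 Ω = 1180∠-0.5° Ω.
Step 4 — Power factor: PF = cos(φ) = Re(Z)/|Z| = 1180/1180 = 1.
Step 5 — Type: Im(Z) = -10.26 ⇒ leading (phase φ = -0.5°).

PF = 1 (leading, φ = -0.5°)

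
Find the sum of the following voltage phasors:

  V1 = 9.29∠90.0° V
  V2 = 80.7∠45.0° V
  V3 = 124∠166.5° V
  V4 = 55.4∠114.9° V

Step 1 — Convert each phasor to rectangular form:
  V1 = 9.29·(cos(90.0°) + j·sin(90.0°)) = 0 + j9.29 V
  V2 = 80.7·(cos(45.0°) + j·sin(45.0°)) = 57.06 + j57.06 V
  V3 = 124·(cos(166.5°) + j·sin(166.5°)) = -120.6 + j28.95 V
  V4 = 55.4·(cos(114.9°) + j·sin(114.9°)) = -23.33 + j50.25 V
Step 2 — Sum components: V_total = -86.84 + j145.6 V.
Step 3 — Convert to polar: |V_total| = 169.5 V, ∠V_total = 120.8°.

V_total = 169.5∠120.8° V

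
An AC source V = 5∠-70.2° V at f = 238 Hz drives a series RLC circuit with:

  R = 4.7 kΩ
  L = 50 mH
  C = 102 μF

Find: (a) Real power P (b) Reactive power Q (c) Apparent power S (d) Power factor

Step 1 — Angular frequency: ω = 2π·f = 2π·238 = 1495 rad/s.
Step 2 — Component impedances:
  R: Z = R = 4700 Ω
  L: Z = jωL = j·1495·0.05 = 0 + j74.77 Ω
  C: Z = 1/(jωC) = -j/(ω·C) = 0 - j6.556 Ω
Step 3 — Series combination: Z_total = R + L + C = 4700 + j68.21 Ω = 4700∠0.8° Ω.
Step 4 — Source phasor: V = 5∠-70.2° V = 1.694 - j4.704 V.
Step 5 — Current: I = V / Z = 0.0003458 - j0.001006 A = 0.001064∠-71.0° A.
Step 6 — Complex power: S = V·I* = 0.005318 + j7.718e-05 VA.
Step 7 — Real power: P = Re(S) = 0.005318 W.
Step 8 — Reactive power: Q = Im(S) = 7.718e-05 VAR.
Step 9 — Apparent power: |S| = 0.005319 VA.
Step 10 — Power factor: PF = P/|S| = 0.9999 (lagging).

(a) P = 0.005318 W  (b) Q = 7.718e-05 VAR  (c) S = 0.005319 VA  (d) PF = 0.9999 (lagging)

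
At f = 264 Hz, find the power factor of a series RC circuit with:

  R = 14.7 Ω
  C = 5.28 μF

Step 1 — Angular frequency: ω = 2π·f = 2π·264 = 1659 rad/s.
Step 2 — Component impedances:
  R: Z = R = 14.7 Ω
  C: Z = 1/(jωC) = -j/(ω·C) = 0 - j114.2 Ω
Step 3 — Series combination: Z_total = R + C = 14.7 - j114.2 Ω = 115.1∠-82.7° Ω.
Step 4 — Power factor: PF = cos(φ) = Re(Z)/|Z| = 14.7/115.1 = 0.1277.
Step 5 — Type: Im(Z) = -114.2 ⇒ leading (phase φ = -82.7°).

PF = 0.1277 (leading, φ = -82.7°)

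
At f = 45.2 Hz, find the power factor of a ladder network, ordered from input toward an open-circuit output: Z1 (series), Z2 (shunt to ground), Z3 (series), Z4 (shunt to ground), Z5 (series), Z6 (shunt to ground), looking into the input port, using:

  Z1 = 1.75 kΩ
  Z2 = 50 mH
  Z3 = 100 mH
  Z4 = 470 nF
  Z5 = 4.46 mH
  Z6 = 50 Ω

Step 1 — Angular frequency: ω = 2π·f = 2π·45.2 = 284 rad/s.
Step 2 — Component impedances:
  Z1: Z = R = 1750 Ω
  Z2: Z = jωL = j·284·0.05 = 0 + j14.2 Ω
  Z3: Z = jωL = j·284·0.1 = 0 + j28.4 Ω
  Z4: Z = 1/(jωC) = -j/(ω·C) = 0 - j7492 Ω
  Z5: Z = jωL = j·284·0.00446 = 0 + j1.267 Ω
  Z6: Z = R = 50 Ω
Step 3 — Ladder network (open output): work backward from the far end, alternating series and parallel combinations. Z_in = 1752 + j12.2 Ω = 1752∠0.4° Ω.
Step 4 — Power factor: PF = cos(φ) = Re(Z)/|Z| = 1752/1752 = 1.
Step 5 — Type: Im(Z) = 12.2 ⇒ lagging (phase φ = 0.4°).

PF = 1 (lagging, φ = 0.4°)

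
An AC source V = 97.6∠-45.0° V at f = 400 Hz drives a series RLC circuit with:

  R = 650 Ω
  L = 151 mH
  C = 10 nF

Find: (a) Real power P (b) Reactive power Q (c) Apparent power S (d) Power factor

Step 1 — Angular frequency: ω = 2π·f = 2π·400 = 2513 rad/s.
Step 2 — Component impedances:
  R: Z = R = 650 Ω
  L: Z = jωL = j·2513·0.151 = 0 + j379.5 Ω
  C: Z = 1/(jωC) = -j/(ω·C) = 0 - j3.979e+04 Ω
Step 3 — Series combination: Z_total = R + L + C = 650 - j3.941e+04 Ω = 3.941e+04∠-89.1° Ω.
Step 4 — Source phasor: V = 97.6∠-45.0° V = 69.01 - j69.01 V.
Step 5 — Current: I = V / Z = 0.00178 + j0.001722 A = 0.002476∠44.1° A.
Step 6 — Complex power: S = V·I* = 0.003986 - j0.2416 VA.
Step 7 — Real power: P = Re(S) = 0.003986 W.
Step 8 — Reactive power: Q = Im(S) = -0.2416 VAR.
Step 9 — Apparent power: |S| = 0.2417 VA.
Step 10 — Power factor: PF = P/|S| = 0.01649 (leading).

(a) P = 0.003986 W  (b) Q = -0.2416 VAR  (c) S = 0.2417 VA  (d) PF = 0.01649 (leading)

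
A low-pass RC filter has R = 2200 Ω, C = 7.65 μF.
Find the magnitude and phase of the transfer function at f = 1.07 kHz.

Step 1 — Angular frequency: ω = 2π·1070 = 6723 rad/s.
Step 2 — Transfer function: H(jω) = 1/(1 + jωRC).
Step 3 — Denominator: 1 + jωRC = 1 + j·6723·2200·7.65e-06 = 1 + j113.1.
Step 4 — H = 7.81e-05 - j0.008837.
Step 5 — Magnitude: |H| = 0.008838 (-41.1 dB); phase: φ = -89.5°.

|H| = 0.008838 (-41.1 dB), φ = -89.5°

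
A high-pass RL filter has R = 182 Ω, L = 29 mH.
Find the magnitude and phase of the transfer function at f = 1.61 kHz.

Step 1 — Angular frequency: ω = 2π·1610 = 1.012e+04 rad/s.
Step 2 — Transfer function: H(jω) = jωL/(R + jωL).
Step 3 — Numerator jωL = j·293.4; denominator R + jωL = 182 + j293.4.
Step 4 — H = 0.7221 + j0.448.
Step 5 — Magnitude: |H| = 0.8498 (-1.4 dB); phase: φ = 31.8°.

|H| = 0.8498 (-1.4 dB), φ = 31.8°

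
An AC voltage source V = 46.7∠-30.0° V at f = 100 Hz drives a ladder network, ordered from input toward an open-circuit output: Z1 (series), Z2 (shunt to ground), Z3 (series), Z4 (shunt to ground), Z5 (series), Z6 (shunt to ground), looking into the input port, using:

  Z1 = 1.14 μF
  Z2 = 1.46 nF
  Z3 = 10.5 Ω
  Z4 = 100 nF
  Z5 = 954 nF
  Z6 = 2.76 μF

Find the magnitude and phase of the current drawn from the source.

Step 1 — Angular frequency: ω = 2π·f = 2π·100 = 628.3 rad/s.
Step 2 — Component impedances:
  Z1: Z = 1/(jωC) = -j/(ω·C) = 0 - j1396 Ω
  Z2: Z = 1/(jωC) = -j/(ω·C) = 0 - j1.09e+06 Ω
  Z3: Z = R = 10.5 Ω
  Z4: Z = 1/(jωC) = -j/(ω·C) = 0 - j1.592e+04 Ω
  Z5: Z = 1/(jωC) = -j/(ω·C) = 0 - j1668 Ω
  Z6: Z = 1/(jωC) = -j/(ω·C) = 0 - j576.6 Ω
Step 3 — Ladder network (open output): work backward from the far end, alternating series and parallel combinations. Z_in = 10.46 - j3360 Ω = 3360∠-89.8° Ω.
Step 4 — Source phasor: V = 46.7∠-30.0° V = 40.44 - j23.35 V.
Step 5 — Ohm's law: I = V / Z_total = (40.44 - j23.35) / (10.46 - j3360) = 0.006987 + j0.01202 A.
Step 6 — Convert to polar: |I| = 0.0139 A, ∠I = 59.8°.

I = 0.0139∠59.8° A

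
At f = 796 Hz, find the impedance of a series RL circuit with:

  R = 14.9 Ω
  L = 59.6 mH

Step 1 — Angular frequency: ω = 2π·f = 2π·796 = 5001 rad/s.
Step 2 — Component impedances:
  R: Z = R = 14.9 Ω
  L: Z = jωL = j·5001·0.0596 = 0 + j298.1 Ω
Step 3 — Series combination: Z_total = R + L = 14.9 + j298.1 Ω = 298.5∠87.1° Ω.

Z = 14.9 + j298.1 Ω = 298.5∠87.1° Ω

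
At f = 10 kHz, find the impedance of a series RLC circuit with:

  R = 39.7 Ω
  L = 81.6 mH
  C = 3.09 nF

Step 1 — Angular frequency: ω = 2π·f = 2π·1e+04 = 6.283e+04 rad/s.
Step 2 — Component impedances:
  R: Z = R = 39.7 Ω
  L: Z = jωL = j·6.283e+04·0.0816 = 0 + j5127 Ω
  C: Z = 1/(jωC) = -j/(ω·C) = 0 - j5151 Ω
Step 3 — Series combination: Z_total = R + L + C = 39.7 - j23.57 Ω = 46.17∠-30.7° Ω.

Z = 39.7 - j23.57 Ω = 46.17∠-30.7° Ω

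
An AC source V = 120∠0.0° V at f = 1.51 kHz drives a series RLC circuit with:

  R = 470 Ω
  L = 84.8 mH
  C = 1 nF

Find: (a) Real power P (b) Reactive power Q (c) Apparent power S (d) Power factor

Step 1 — Angular frequency: ω = 2π·f = 2π·1510 = 9488 rad/s.
Step 2 — Component impedances:
  R: Z = R = 470 Ω
  L: Z = jωL = j·9488·0.0848 = 0 + j804.5 Ω
  C: Z = 1/(jωC) = -j/(ω·C) = 0 - j1.054e+05 Ω
Step 3 — Series combination: Z_total = R + L + C = 470 - j1.046e+05 Ω = 1.046e+05∠-89.7° Ω.
Step 4 — Source phasor: V = 120∠0.0° V = 120 V.
Step 5 — Current: I = V / Z = 5.155e-06 + j0.001147 A = 0.001147∠89.7° A.
Step 6 — Complex power: S = V·I* = 0.0006186 - j0.1377 VA.
Step 7 — Real power: P = Re(S) = 0.0006186 W.
Step 8 — Reactive power: Q = Im(S) = -0.1377 VAR.
Step 9 — Apparent power: |S| = 0.1377 VA.
Step 10 — Power factor: PF = P/|S| = 0.004493 (leading).

(a) P = 0.0006186 W  (b) Q = -0.1377 VAR  (c) S = 0.1377 VA  (d) PF = 0.004493 (leading)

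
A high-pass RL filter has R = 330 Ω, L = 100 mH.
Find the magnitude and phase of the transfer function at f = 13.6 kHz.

Step 1 — Angular frequency: ω = 2π·1.36e+04 = 8.545e+04 rad/s.
Step 2 — Transfer function: H(jω) = jωL/(R + jωL).
Step 3 — Numerator jωL = j·8545; denominator R + jωL = 330 + j8545.
Step 4 — H = 0.9985 + j0.03856.
Step 5 — Magnitude: |H| = 0.9993 (-0.0 dB); phase: φ = 2.2°.

|H| = 0.9993 (-0.0 dB), φ = 2.2°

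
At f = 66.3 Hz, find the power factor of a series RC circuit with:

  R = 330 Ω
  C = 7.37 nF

Step 1 — Angular frequency: ω = 2π·f = 2π·66.3 = 416.6 rad/s.
Step 2 — Component impedances:
  R: Z = R = 330 Ω
  C: Z = 1/(jωC) = -j/(ω·C) = 0 - j3.257e+05 Ω
Step 3 — Series combination: Z_total = R + C = 330 - j3.257e+05 Ω = 3.257e+05∠-89.9° Ω.
Step 4 — Power factor: PF = cos(φ) = Re(Z)/|Z| = 330/3.257e+05 = 0.001013.
Step 5 — Type: Im(Z) = -3.257e+05 ⇒ leading (phase φ = -89.9°).

PF = 0.001013 (leading, φ = -89.9°)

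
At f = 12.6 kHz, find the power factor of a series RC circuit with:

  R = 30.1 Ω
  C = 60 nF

Step 1 — Angular frequency: ω = 2π·f = 2π·1.26e+04 = 7.917e+04 rad/s.
Step 2 — Component impedances:
  R: Z = R = 30.1 Ω
  C: Z = 1/(jωC) = -j/(ω·C) = 0 - j210.5 Ω
Step 3 — Series combination: Z_total = R + C = 30.1 - j210.5 Ω = 212.7∠-81.9° Ω.
Step 4 — Power factor: PF = cos(φ) = Re(Z)/|Z| = 30.1/212.7 = 0.1415.
Step 5 — Type: Im(Z) = -210.5 ⇒ leading (phase φ = -81.9°).

PF = 0.1415 (leading, φ = -81.9°)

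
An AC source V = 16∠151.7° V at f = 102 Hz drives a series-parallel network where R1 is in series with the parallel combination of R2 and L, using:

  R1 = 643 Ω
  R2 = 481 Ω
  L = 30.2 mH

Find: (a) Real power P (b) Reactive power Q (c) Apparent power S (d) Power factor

Step 1 — Angular frequency: ω = 2π·f = 2π·102 = 640.9 rad/s.
Step 2 — Component impedances:
  R1: Z = R = 643 Ω
  R2: Z = R = 481 Ω
  L: Z = jωL = j·640.9·0.0302 = 0 + j19.35 Ω
Step 3 — Parallel branch: R2 || L = 1/(1/R2 + 1/L) = 0.7775 + j19.32 Ω.
Step 4 — Series with R1: Z_total = R1 + (R2 || L) = 643.8 + j19.32 Ω = 644.1∠1.7° Ω.
Step 5 — Source phasor: V = 16∠151.7° V = -14.09 + j7.585 V.
Step 6 — Current: I = V / Z = -0.02151 + j0.01243 A = 0.02484∠150.0° A.
Step 7 — Complex power: S = V·I* = 0.3973 + j0.01193 VA.
Step 8 — Real power: P = Re(S) = 0.3973 W.
Step 9 — Reactive power: Q = Im(S) = 0.01193 VAR.
Step 10 — Apparent power: |S| = 0.3975 VA.
Step 11 — Power factor: PF = P/|S| = 0.9995 (lagging).

(a) P = 0.3973 W  (b) Q = 0.01193 VAR  (c) S = 0.3975 VA  (d) PF = 0.9995 (lagging)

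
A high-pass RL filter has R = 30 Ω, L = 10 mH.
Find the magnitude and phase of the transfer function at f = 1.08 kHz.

Step 1 — Angular frequency: ω = 2π·1080 = 6786 rad/s.
Step 2 — Transfer function: H(jω) = jωL/(R + jωL).
Step 3 — Numerator jωL = j·67.86; denominator R + jωL = 30 + j67.86.
Step 4 — H = 0.8365 + j0.3698.
Step 5 — Magnitude: |H| = 0.9146 (-0.8 dB); phase: φ = 23.9°.

|H| = 0.9146 (-0.8 dB), φ = 23.9°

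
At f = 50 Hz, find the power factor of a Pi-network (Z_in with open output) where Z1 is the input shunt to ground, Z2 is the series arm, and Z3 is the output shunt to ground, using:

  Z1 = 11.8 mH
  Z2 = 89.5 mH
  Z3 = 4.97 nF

Step 1 — Angular frequency: ω = 2π·f = 2π·50 = 314.2 rad/s.
Step 2 — Component impedances:
  Z1: Z = jωL = j·314.2·0.0118 = 0 + j3.707 Ω
  Z2: Z = jωL = j·314.2·0.0895 = 0 + j28.12 Ω
  Z3: Z = 1/(jωC) = -j/(ω·C) = 0 - j6.405e+05 Ω
Step 3 — With open output, the series arm Z2 and the output shunt Z3 appear in series to ground: Z2 + Z3 = 0 - j6.404e+05 Ω.
Step 4 — Parallel with input shunt Z1: Z_in = Z1 || (Z2 + Z3) = 0 + j3.707 Ω = 3.707∠90.0° Ω.
Step 5 — Power factor: PF = cos(φ) = Re(Z)/|Z| = -0/3.707 = -0.
Step 6 — Type: Im(Z) = 3.707 ⇒ lagging (phase φ = 90.0°).

PF = -0 (lagging, φ = 90.0°)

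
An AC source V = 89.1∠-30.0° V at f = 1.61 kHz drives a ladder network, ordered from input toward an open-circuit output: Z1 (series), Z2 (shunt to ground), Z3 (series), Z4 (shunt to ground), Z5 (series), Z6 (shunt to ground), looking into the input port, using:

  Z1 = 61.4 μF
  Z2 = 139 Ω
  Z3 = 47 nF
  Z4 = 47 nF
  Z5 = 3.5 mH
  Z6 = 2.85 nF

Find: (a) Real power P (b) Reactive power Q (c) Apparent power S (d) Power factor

Step 1 — Angular frequency: ω = 2π·f = 2π·1610 = 1.012e+04 rad/s.
Step 2 — Component impedances:
  Z1: Z = 1/(jωC) = -j/(ω·C) = 0 - j1.61 Ω
  Z2: Z = R = 139 Ω
  Z3: Z = 1/(jωC) = -j/(ω·C) = 0 - j2103 Ω
  Z4: Z = 1/(jωC) = -j/(ω·C) = 0 - j2103 Ω
  Z5: Z = jωL = j·1.012e+04·0.0035 = 0 + j35.41 Ω
  Z6: Z = 1/(jωC) = -j/(ω·C) = 0 - j3.469e+04 Ω
Step 3 — Ladder network (open output): work backward from the far end, alternating series and parallel combinations. Z_in = 138.8 - j6.333 Ω = 139∠-2.6° Ω.
Step 4 — Source phasor: V = 89.1∠-30.0° V = 77.16 - j44.55 V.
Step 5 — Current: I = V / Z = 0.5692 - j0.2949 A = 0.6411∠-27.4° A.
Step 6 — Complex power: S = V·I* = 57.06 - j2.603 VA.
Step 7 — Real power: P = Re(S) = 57.06 W.
Step 8 — Reactive power: Q = Im(S) = -2.603 VAR.
Step 9 — Apparent power: |S| = 57.12 VA.
Step 10 — Power factor: PF = P/|S| = 0.999 (leading).

(a) P = 57.06 W  (b) Q = -2.603 VAR  (c) S = 57.12 VA  (d) PF = 0.999 (leading)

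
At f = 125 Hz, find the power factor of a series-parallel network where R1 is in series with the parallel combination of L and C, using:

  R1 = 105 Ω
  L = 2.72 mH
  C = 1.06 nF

Step 1 — Angular frequency: ω = 2π·f = 2π·125 = 785.4 rad/s.
Step 2 — Component impedances:
  R1: Z = R = 105 Ω
  L: Z = jωL = j·785.4·0.00272 = 0 + j2.136 Ω
  C: Z = 1/(jωC) = -j/(ω·C) = 0 - j1.201e+06 Ω
Step 3 — Parallel branch: L || C = 1/(1/L + 1/C) = 0 + j2.136 Ω.
Step 4 — Series with R1: Z_total = R1 + (L || C) = 105 + j2.136 Ω = 105∠1.2° Ω.
Step 5 — Power factor: PF = cos(φ) = Re(Z)/|Z| = 105/105.02 = 0.9998.
Step 6 — Type: Im(Z) = 2.136 ⇒ lagging (phase φ = 1.2°).

PF = 0.9998 (lagging, φ = 1.2°)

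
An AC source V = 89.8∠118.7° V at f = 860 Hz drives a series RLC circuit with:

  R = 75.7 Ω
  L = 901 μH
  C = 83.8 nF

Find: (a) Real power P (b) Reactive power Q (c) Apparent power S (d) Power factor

Step 1 — Angular frequency: ω = 2π·f = 2π·860 = 5404 rad/s.
Step 2 — Component impedances:
  R: Z = R = 75.7 Ω
  L: Z = jωL = j·5404·0.000901 = 0 + j4.869 Ω
  C: Z = 1/(jωC) = -j/(ω·C) = 0 - j2208 Ω
Step 3 — Series combination: Z_total = R + L + C = 75.7 - j2204 Ω = 2205∠-88.0° Ω.
Step 4 — Source phasor: V = 89.8∠118.7° V = -43.12 + j78.77 V.
Step 5 — Current: I = V / Z = -0.03638 - j0.01832 A = 0.04073∠-153.3° A.
Step 6 — Complex power: S = V·I* = 0.1256 - j3.655 VA.
Step 7 — Real power: P = Re(S) = 0.1256 W.
Step 8 — Reactive power: Q = Im(S) = -3.655 VAR.
Step 9 — Apparent power: |S| = 3.657 VA.
Step 10 — Power factor: PF = P/|S| = 0.03433 (leading).

(a) P = 0.1256 W  (b) Q = -3.655 VAR  (c) S = 3.657 VA  (d) PF = 0.03433 (leading)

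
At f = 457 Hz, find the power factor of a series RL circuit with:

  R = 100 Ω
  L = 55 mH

Step 1 — Angular frequency: ω = 2π·f = 2π·457 = 2871 rad/s.
Step 2 — Component impedances:
  R: Z = R = 100 Ω
  L: Z = jωL = j·2871·0.055 = 0 + j157.9 Ω
Step 3 — Series combination: Z_total = R + L = 100 + j157.9 Ω = 186.9∠57.7° Ω.
Step 4 — Power factor: PF = cos(φ) = Re(Z)/|Z| = 100/186.9 = 0.535.
Step 5 — Type: Im(Z) = 157.9 ⇒ lagging (phase φ = 57.7°).

PF = 0.535 (lagging, φ = 57.7°)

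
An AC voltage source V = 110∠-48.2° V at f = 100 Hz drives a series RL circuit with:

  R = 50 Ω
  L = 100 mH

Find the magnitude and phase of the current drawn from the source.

Step 1 — Angular frequency: ω = 2π·f = 2π·100 = 628.3 rad/s.
Step 2 — Component impedances:
  R: Z = R = 50 Ω
  L: Z = jωL = j·628.3·0.1 = 0 + j62.83 Ω
Step 3 — Series combination: Z_total = R + L = 50 + j62.83 Ω = 80.3∠51.5° Ω.
Step 4 — Source phasor: V = 110∠-48.2° V = 73.32 - j82 V.
Step 5 — Ohm's law: I = V / Z_total = (73.32 - j82) / (50 + j62.83) = -0.2305 - j1.35 A.
Step 6 — Convert to polar: |I| = 1.37 A, ∠I = -99.7°.

I = 1.37∠-99.7° A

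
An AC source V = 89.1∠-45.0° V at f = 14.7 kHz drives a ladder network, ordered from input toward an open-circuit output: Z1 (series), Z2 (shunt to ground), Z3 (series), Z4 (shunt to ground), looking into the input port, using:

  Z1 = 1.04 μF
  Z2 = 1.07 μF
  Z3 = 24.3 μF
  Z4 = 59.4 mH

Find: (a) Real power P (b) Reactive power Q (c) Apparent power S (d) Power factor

Step 1 — Angular frequency: ω = 2π·f = 2π·1.47e+04 = 9.236e+04 rad/s.
Step 2 — Component impedances:
  Z1: Z = 1/(jωC) = -j/(ω·C) = 0 - j10.41 Ω
  Z2: Z = 1/(jωC) = -j/(ω·C) = 0 - j10.12 Ω
  Z3: Z = 1/(jωC) = -j/(ω·C) = 0 - j0.4456 Ω
  Z4: Z = jωL = j·9.236e+04·0.0594 = 0 + j5486 Ω
Step 3 — Ladder network (open output): work backward from the far end, alternating series and parallel combinations. Z_in = 0 - j20.55 Ω = 20.55∠-90.0° Ω.
Step 4 — Source phasor: V = 89.1∠-45.0° V = 63 - j63 V.
Step 5 — Current: I = V / Z = 3.066 + j3.066 A = 4.336∠45.0° A.
Step 6 — Complex power: S = V·I* = 0 - j386.4 VA.
Step 7 — Real power: P = Re(S) = 0 W.
Step 8 — Reactive power: Q = Im(S) = -386.4 VAR.
Step 9 — Apparent power: |S| = 386.4 VA.
Step 10 — Power factor: PF = P/|S| = 0 (leading).

(a) P = 0 W  (b) Q = -386.4 VAR  (c) S = 386.4 VA  (d) PF = 0 (leading)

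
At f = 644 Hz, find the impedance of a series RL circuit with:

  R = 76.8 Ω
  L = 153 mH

Step 1 — Angular frequency: ω = 2π·f = 2π·644 = 4046 rad/s.
Step 2 — Component impedances:
  R: Z = R = 76.8 Ω
  L: Z = jωL = j·4046·0.153 = 0 + j619.1 Ω
Step 3 — Series combination: Z_total = R + L = 76.8 + j619.1 Ω = 623.8∠82.9° Ω.

Z = 76.8 + j619.1 Ω = 623.8∠82.9° Ω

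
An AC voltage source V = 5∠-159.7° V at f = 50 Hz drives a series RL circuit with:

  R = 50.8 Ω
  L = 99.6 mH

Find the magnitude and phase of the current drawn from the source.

Step 1 — Angular frequency: ω = 2π·f = 2π·50 = 314.2 rad/s.
Step 2 — Component impedances:
  R: Z = R = 50.8 Ω
  L: Z = jωL = j·314.2·0.0996 = 0 + j31.29 Ω
Step 3 — Series combination: Z_total = R + L = 50.8 + j31.29 Ω = 59.66∠31.6° Ω.
Step 4 — Source phasor: V = 5∠-159.7° V = -4.689 - j1.735 V.
Step 5 — Ohm's law: I = V / Z_total = (-4.689 - j1.735) / (50.8 + j31.29) = -0.08217 + j0.01647 A.
Step 6 — Convert to polar: |I| = 0.0838 A, ∠I = 168.7°.

I = 0.0838∠168.7° A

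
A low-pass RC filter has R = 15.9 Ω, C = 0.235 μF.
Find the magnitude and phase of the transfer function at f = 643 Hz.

Step 1 — Angular frequency: ω = 2π·643 = 4040 rad/s.
Step 2 — Transfer function: H(jω) = 1/(1 + jωRC).
Step 3 — Denominator: 1 + jωRC = 1 + j·4040·15.9·2.35e-07 = 1 + j0.0151.
Step 4 — H = 0.9998 - j0.01509.
Step 5 — Magnitude: |H| = 0.9999 (-0.0 dB); phase: φ = -0.9°.

|H| = 0.9999 (-0.0 dB), φ = -0.9°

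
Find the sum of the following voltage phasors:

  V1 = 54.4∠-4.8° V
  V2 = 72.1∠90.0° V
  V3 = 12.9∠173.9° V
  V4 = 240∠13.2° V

Step 1 — Convert each phasor to rectangular form:
  V1 = 54.4·(cos(-4.8°) + j·sin(-4.8°)) = 54.21 - j4.552 V
  V2 = 72.1·(cos(90.0°) + j·sin(90.0°)) = 0 + j72.1 V
  V3 = 12.9·(cos(173.9°) + j·sin(173.9°)) = -12.83 + j1.371 V
  V4 = 240·(cos(13.2°) + j·sin(13.2°)) = 233.7 + j54.8 V
Step 2 — Sum components: V_total = 275 + j123.7 V.
Step 3 — Convert to polar: |V_total| = 301.6 V, ∠V_total = 24.2°.

V_total = 301.6∠24.2° V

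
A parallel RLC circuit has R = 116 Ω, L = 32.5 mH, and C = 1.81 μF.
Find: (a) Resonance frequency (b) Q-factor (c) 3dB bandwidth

Step 1 — Resonance: ω₀ = 1/√(LC) = 1/√(0.0325·1.81e-06) = 4123 rad/s.
Step 2 — f₀ = ω₀/(2π) = 656.2 Hz.
Step 3 — Parallel Q: Q = R/(ω₀L) = 116/(4123·0.0325) = 0.8657.
Step 4 — Bandwidth: Δω = ω₀/Q = 4763 rad/s; BW = Δω/(2π) = 758 Hz.

(a) f₀ = 656.2 Hz  (b) Q = 0.8657  (c) BW = 758 Hz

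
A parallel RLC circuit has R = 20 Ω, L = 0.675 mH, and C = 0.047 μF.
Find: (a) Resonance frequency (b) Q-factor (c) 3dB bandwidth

Step 1 — Resonance: ω₀ = 1/√(LC) = 1/√(0.000675·4.7e-08) = 1.775e+05 rad/s.
Step 2 — f₀ = ω₀/(2π) = 2.826e+04 Hz.
Step 3 — Parallel Q: Q = R/(ω₀L) = 20/(1.775e+05·0.000675) = 0.1669.
Step 4 — Bandwidth: Δω = ω₀/Q = 1.064e+06 rad/s; BW = Δω/(2π) = 1.693e+05 Hz.

(a) f₀ = 2.826e+04 Hz  (b) Q = 0.1669  (c) BW = 1.693e+05 Hz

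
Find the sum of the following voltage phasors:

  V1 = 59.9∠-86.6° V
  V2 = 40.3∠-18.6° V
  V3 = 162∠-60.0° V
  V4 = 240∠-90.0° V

Step 1 — Convert each phasor to rectangular form:
  V1 = 59.9·(cos(-86.6°) + j·sin(-86.6°)) = 3.552 - j59.79 V
  V2 = 40.3·(cos(-18.6°) + j·sin(-18.6°)) = 38.2 - j12.85 V
  V3 = 162·(cos(-60.0°) + j·sin(-60.0°)) = 81 - j140.3 V
  V4 = 240·(cos(-90.0°) + j·sin(-90.0°)) = 0 - j240 V
Step 2 — Sum components: V_total = 122.7 - j452.9 V.
Step 3 — Convert to polar: |V_total| = 469.3 V, ∠V_total = -74.8°.

V_total = 469.3∠-74.8° V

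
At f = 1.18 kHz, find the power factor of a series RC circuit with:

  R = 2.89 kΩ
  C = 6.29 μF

Step 1 — Angular frequency: ω = 2π·f = 2π·1180 = 7414 rad/s.
Step 2 — Component impedances:
  R: Z = R = 2890 Ω
  C: Z = 1/(jωC) = -j/(ω·C) = 0 - j21.44 Ω
Step 3 — Series combination: Z_total = R + C = 2890 - j21.44 Ω = 2890∠-0.4° Ω.
Step 4 — Power factor: PF = cos(φ) = Re(Z)/|Z| = 2890/2890 = 1.
Step 5 — Type: Im(Z) = -21.44 ⇒ leading (phase φ = -0.4°).

PF = 1 (leading, φ = -0.4°)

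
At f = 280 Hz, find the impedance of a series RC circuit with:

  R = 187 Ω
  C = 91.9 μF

Step 1 — Angular frequency: ω = 2π·f = 2π·280 = 1759 rad/s.
Step 2 — Component impedances:
  R: Z = R = 187 Ω
  C: Z = 1/(jωC) = -j/(ω·C) = 0 - j6.185 Ω
Step 3 — Series combination: Z_total = R + C = 187 - j6.185 Ω = 187.1∠-1.9° Ω.

Z = 187 - j6.185 Ω = 187.1∠-1.9° Ω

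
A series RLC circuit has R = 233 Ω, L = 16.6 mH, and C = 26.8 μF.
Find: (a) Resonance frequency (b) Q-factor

Step 1 — Resonance condition Im(Z)=0 gives ω₀ = 1/√(LC).
Step 2 — ω₀ = 1/√(0.0166·2.68e-05) = 1499 rad/s.
Step 3 — f₀ = ω₀/(2π) = 238.6 Hz.
Step 4 — Series Q: Q = ω₀L/R = 1499·0.0166/233 = 0.1068.

(a) f₀ = 238.6 Hz  (b) Q = 0.1068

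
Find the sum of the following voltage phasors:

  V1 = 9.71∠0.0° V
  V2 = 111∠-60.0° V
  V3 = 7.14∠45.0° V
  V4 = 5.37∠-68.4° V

Step 1 — Convert each phasor to rectangular form:
  V1 = 9.71·(cos(0.0°) + j·sin(0.0°)) = 9.71 V
  V2 = 111·(cos(-60.0°) + j·sin(-60.0°)) = 55.5 - j96.13 V
  V3 = 7.14·(cos(45.0°) + j·sin(45.0°)) = 5.049 + j5.049 V
  V4 = 5.37·(cos(-68.4°) + j·sin(-68.4°)) = 1.977 - j4.993 V
Step 2 — Sum components: V_total = 72.24 - j96.07 V.
Step 3 — Convert to polar: |V_total| = 120.2 V, ∠V_total = -53.1°.

V_total = 120.2∠-53.1° V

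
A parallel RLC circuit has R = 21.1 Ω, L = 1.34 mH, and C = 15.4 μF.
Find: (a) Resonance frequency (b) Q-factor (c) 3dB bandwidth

Step 1 — Resonance: ω₀ = 1/√(LC) = 1/√(0.00134·1.54e-05) = 6961 rad/s.
Step 2 — f₀ = ω₀/(2π) = 1108 Hz.
Step 3 — Parallel Q: Q = R/(ω₀L) = 21.1/(6961·0.00134) = 2.262.
Step 4 — Bandwidth: Δω = ω₀/Q = 3077 rad/s; BW = Δω/(2π) = 489.8 Hz.

(a) f₀ = 1108 Hz  (b) Q = 2.262  (c) BW = 489.8 Hz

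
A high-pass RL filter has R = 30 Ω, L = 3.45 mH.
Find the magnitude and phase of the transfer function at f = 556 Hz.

Step 1 — Angular frequency: ω = 2π·556 = 3493 rad/s.
Step 2 — Transfer function: H(jω) = jωL/(R + jωL).
Step 3 — Numerator jωL = j·12.05; denominator R + jωL = 30 + j12.05.
Step 4 — H = 0.139 + j0.3459.
Step 5 — Magnitude: |H| = 0.3728 (-8.6 dB); phase: φ = 68.1°.

|H| = 0.3728 (-8.6 dB), φ = 68.1°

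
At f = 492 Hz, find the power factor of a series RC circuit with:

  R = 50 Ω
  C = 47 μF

Step 1 — Angular frequency: ω = 2π·f = 2π·492 = 3091 rad/s.
Step 2 — Component impedances:
  R: Z = R = 50 Ω
  C: Z = 1/(jωC) = -j/(ω·C) = 0 - j6.883 Ω
Step 3 — Series combination: Z_total = R + C = 50 - j6.883 Ω = 50.47∠-7.8° Ω.
Step 4 — Power factor: PF = cos(φ) = Re(Z)/|Z| = 50/50.47 = 0.9907.
Step 5 — Type: Im(Z) = -6.883 ⇒ leading (phase φ = -7.8°).

PF = 0.9907 (leading, φ = -7.8°)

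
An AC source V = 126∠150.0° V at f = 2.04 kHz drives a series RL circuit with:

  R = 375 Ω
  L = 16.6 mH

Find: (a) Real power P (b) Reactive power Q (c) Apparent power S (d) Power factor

Step 1 — Angular frequency: ω = 2π·f = 2π·2040 = 1.282e+04 rad/s.
Step 2 — Component impedances:
  R: Z = R = 375 Ω
  L: Z = jωL = j·1.282e+04·0.0166 = 0 + j212.8 Ω
Step 3 — Series combination: Z_total = R + L = 375 + j212.8 Ω = 431.2∠29.6° Ω.
Step 4 — Source phasor: V = 126∠150.0° V = -109.1 + j63 V.
Step 5 — Current: I = V / Z = -0.148 + j0.252 A = 0.2922∠120.4° A.
Step 6 — Complex power: S = V·I* = 32.03 + j18.17 VA.
Step 7 — Real power: P = Re(S) = 32.03 W.
Step 8 — Reactive power: Q = Im(S) = 18.17 VAR.
Step 9 — Apparent power: |S| = 36.82 VA.
Step 10 — Power factor: PF = P/|S| = 0.8697 (lagging).

(a) P = 32.03 W  (b) Q = 18.17 VAR  (c) S = 36.82 VA  (d) PF = 0.8697 (lagging)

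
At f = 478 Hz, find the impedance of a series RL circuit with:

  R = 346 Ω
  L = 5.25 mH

Step 1 — Angular frequency: ω = 2π·f = 2π·478 = 3003 rad/s.
Step 2 — Component impedances:
  R: Z = R = 346 Ω
  L: Z = jωL = j·3003·0.00525 = 0 + j15.77 Ω
Step 3 — Series combination: Z_total = R + L = 346 + j15.77 Ω = 346.4∠2.6° Ω.

Z = 346 + j15.77 Ω = 346.4∠2.6° Ω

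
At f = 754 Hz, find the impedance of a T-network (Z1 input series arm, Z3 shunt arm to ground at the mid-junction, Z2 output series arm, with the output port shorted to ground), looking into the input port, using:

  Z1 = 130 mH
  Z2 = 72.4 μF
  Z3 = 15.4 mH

Step 1 — Angular frequency: ω = 2π·f = 2π·754 = 4738 rad/s.
Step 2 — Component impedances:
  Z1: Z = jωL = j·4738·0.13 = 0 + j615.9 Ω
  Z2: Z = 1/(jωC) = -j/(ω·C) = 0 - j2.915 Ω
  Z3: Z = jωL = j·4738·0.0154 = 0 + j72.96 Ω
Step 3 — With the output port shorted to ground, the output series arm Z2 runs from the junction to ground; the shunt arm Z3 also runs from the junction to ground. They appear in parallel: Z3 || Z2 = 0 - j3.037 Ω.
Step 4 — Series with input arm Z1: Z_in = Z1 + (Z3 || Z2) = 0 + j612.8 Ω = 612.8∠90.0° Ω.

Z = 0 + j612.8 Ω = 612.8∠90.0° Ω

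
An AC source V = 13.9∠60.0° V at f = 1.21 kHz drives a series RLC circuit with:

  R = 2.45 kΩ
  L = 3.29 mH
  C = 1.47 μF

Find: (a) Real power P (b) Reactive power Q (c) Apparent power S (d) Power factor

Step 1 — Angular frequency: ω = 2π·f = 2π·1210 = 7603 rad/s.
Step 2 — Component impedances:
  R: Z = R = 2450 Ω
  L: Z = jωL = j·7603·0.00329 = 0 + j25.01 Ω
  C: Z = 1/(jωC) = -j/(ω·C) = 0 - j89.48 Ω
Step 3 — Series combination: Z_total = R + L + C = 2450 - j64.47 Ω = 2451∠-1.5° Ω.
Step 4 — Source phasor: V = 13.9∠60.0° V = 6.95 + j12.04 V.
Step 5 — Current: I = V / Z = 0.002706 + j0.004985 A = 0.005672∠61.5° A.
Step 6 — Complex power: S = V·I* = 0.07881 - j0.002074 VA.
Step 7 — Real power: P = Re(S) = 0.07881 W.
Step 8 — Reactive power: Q = Im(S) = -0.002074 VAR.
Step 9 — Apparent power: |S| = 0.07883 VA.
Step 10 — Power factor: PF = P/|S| = 0.9997 (leading).

(a) P = 0.07881 W  (b) Q = -0.002074 VAR  (c) S = 0.07883 VA  (d) PF = 0.9997 (leading)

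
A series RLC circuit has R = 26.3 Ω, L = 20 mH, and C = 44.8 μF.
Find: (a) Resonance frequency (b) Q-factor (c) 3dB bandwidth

Step 1 — Resonance condition Im(Z)=0 gives ω₀ = 1/√(LC).
Step 2 — ω₀ = 1/√(0.02·4.48e-05) = 1056 rad/s.
Step 3 — f₀ = ω₀/(2π) = 168.1 Hz.
Step 4 — Series Q: Q = ω₀L/R = 1056·0.02/26.3 = 0.8034.
Step 5 — 3dB bandwidth: Δω = ω₀/Q = 1315 rad/s; BW = Δω/(2π) = 209.3 Hz.

(a) f₀ = 168.1 Hz  (b) Q = 0.8034  (c) BW = 209.3 Hz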